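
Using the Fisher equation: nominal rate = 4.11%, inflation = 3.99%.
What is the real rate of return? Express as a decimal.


Formula: (1 + r_real) = (1 + r_nom) / (1 + inflation)
Substituting: (1 + r_real) = 1.0411 / 1.0399
(1 + r_real) = 1.001154
r_real = 1.001154 - 1 = 0.001154

0.001154


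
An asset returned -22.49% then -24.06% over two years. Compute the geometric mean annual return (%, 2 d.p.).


Formula: Geometric mean = ((1+r1)*(1+r2))^(1/2) - 1
Product: (1 + -0.2249) * (1 + -0.2406) = 0.7751 * 0.7594 = 0.588611
Square root: 0.588611^0.5 = 0.76721
Geometric mean = 0.76721 - 1 = -0.23279
As percentage: -23.28%

-23.28%


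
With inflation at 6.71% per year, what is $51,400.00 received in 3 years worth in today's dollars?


Formula: Real value = nominal / (1 + inflation)^years
Price level: (1 + 0.0671)^3 = 1.215109
Real value = $51,400.00 / 1.215109 = $42,300.72

$42,300.72


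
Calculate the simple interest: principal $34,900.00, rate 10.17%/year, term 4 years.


Formula: I = P * r * t
Substituting: I = $34,900.00 * 0.1017 * 4
Step: I = $34,900.00 * 0.4068
I = $14,197.32

$14,197.32


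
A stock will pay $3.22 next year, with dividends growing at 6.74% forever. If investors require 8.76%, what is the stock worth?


Formula: P = D1 / (r - g)
Spread: r - g = 0.0876 - 0.0674 = 0.0202
Substituting: P = $3.22 / 0.0202
P = $159.41

$159.41


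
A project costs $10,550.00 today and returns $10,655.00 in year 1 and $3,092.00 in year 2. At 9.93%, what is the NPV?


Formula: NPV = C0 + C1/(1+r) + C2/(1+r)^2
Discount C1: $10,655.00 / (1 + 0.0993) = $9,692.53
Discount C2: $3,092.00 / (1 + 0.0993)^2 = $2,558.63
NPV = -$10,550.00 + $9,692.53 + $2,558.63 = $1,701.16

$1,701.16


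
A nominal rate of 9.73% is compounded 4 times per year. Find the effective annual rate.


Formula: EAR = (1 + r/m)^m - 1
Period rate: r/m = 0.0973 / 4 = 0.024325
Compounding: (1 + 0.024325)^4 = 1.100908
EAR = 1.100908 - 1 = 0.100908

0.100908


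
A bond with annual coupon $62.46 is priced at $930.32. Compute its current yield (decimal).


Formula: Current yield = annual coupon / price
Substituting: CY = $62.46 / $930.32
CY = 0.067138

0.067138


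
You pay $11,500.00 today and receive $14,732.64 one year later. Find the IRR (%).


Formula: IRR = C1/C0 - 1
Substituting: IRR = $14,732.64 / $11,500.00 - 1
Ratio: 1.281099 - 1 = 0.281099
IRR = 28.1099%

28.1099%


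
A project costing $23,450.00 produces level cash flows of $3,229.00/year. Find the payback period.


Formula: Payback = investment / annual cash flow
Substituting: Payback = $23,450.00 / $3,229.00
Payback = 7.2623 years

7.2623 years


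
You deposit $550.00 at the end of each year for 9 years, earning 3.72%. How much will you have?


Formula: FV = PMT * ((1+r)^n - 1) / r
Growth factor: (1 + 0.0372)^9 = 1.389193
Numerator: 1.389193 - 1 = 0.389193
FV = $550.00 * 0.389193 / 0.0372 = $5,754.20

$5,754.20


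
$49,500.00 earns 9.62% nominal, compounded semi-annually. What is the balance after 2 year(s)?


Formula: FV = P * (1 + r/m)^(m*t)
Period rate: r/m = 0.0962 / 2 = 0.0481
Total periods: m*t = 2 * 2 = 4
Growth factor: (1 + 0.0481)^4 = 1.206732
FV = $49,500.00 * 1.206732 = $59,733.24

$59,733.24


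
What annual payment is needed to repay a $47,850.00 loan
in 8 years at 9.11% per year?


Formula: PMT = PV * r / (1 - (1+r)^(-n))
Denominator: 1 - (1 + 0.0911)^(-8) = 0.502167
Numerator: $47,850.00 * 0.0911 = 4359.135
PMT = 4359.135 / 0.502167 = $8,680.65

$8,680.65


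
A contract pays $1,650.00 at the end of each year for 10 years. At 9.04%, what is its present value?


Formula: PV = PMT * (1 - (1+r)^(-n)) / r
Discount factor: (1 + 0.0904)^(-10) = 0.420864
Bracket: 1 - 0.420864 = 0.579136
PV = $1,650.00 * 0.579136 / 0.0904 = $10,570.52

$10,570.52


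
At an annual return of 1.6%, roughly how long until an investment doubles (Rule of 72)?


Formula: Years ≈ 72 / r
Substituting: Years ≈ 72 / 1.6
Years ≈ 45.0

45.0 years


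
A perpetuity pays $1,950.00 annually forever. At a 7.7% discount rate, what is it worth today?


Formula: PV = C / r
Substituting: PV = $1,950.00 / 0.077
PV = $25,324.68

$25,324.68


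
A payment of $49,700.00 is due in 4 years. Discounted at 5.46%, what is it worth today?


Formula: PV = FV / (1 + r)^n
Substituting: PV = $49,700.00 / (1 + 0.0546)^4
Discount factor: (1.0546)^4 = 1.236947
PV = $49,700.00 / 1.236947 = $40,179.57

$40,179.57


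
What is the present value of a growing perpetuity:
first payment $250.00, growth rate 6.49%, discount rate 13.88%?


Formula: PV = C / (r - g)
Spread: r - g = 0.1388 - 0.0649 = 0.0739
Substituting: PV = $250.00 / 0.0739
PV = $3,382.95

$3,382.95


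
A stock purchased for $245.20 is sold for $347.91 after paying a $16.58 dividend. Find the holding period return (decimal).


Formula: HPR = (P1 - P0 + D) / P0
Gain: $347.91 - $245.20 + $16.58 = $119.29
HPR = $119.29 / $245.20 = 0.4865

0.4865


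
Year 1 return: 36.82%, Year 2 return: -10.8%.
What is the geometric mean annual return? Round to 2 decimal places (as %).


Formula: Geometric mean = ((1+r1)*(1+r2))^(1/2) - 1
Product: (1 + 0.3682) * (1 + -0.108) = 1.3682 * 0.892 = 1.220434
Square root: 1.220434^0.5 = 1.104733
Geometric mean = 1.104733 - 1 = 0.104733
As percentage: 10.47%

10.47%


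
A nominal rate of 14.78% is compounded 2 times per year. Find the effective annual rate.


Formula: EAR = (1 + r/m)^m - 1
Period rate: r/m = 0.1478 / 2 = 0.0739
Compounding: (1 + 0.0739)^2 = 1.153261
EAR = 1.153261 - 1 = 0.153261

0.153261


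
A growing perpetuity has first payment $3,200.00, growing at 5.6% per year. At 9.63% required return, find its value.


Formula: PV = C / (r - g)
Spread: r - g = 0.0963 - 0.056 = 0.0403
Substituting: PV = $3,200.00 / 0.0403
PV = $79,404.47

$79,404.47


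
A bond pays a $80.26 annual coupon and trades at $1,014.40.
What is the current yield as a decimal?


Formula: Current yield = annual coupon / price
Substituting: CY = $80.26 / $1,014.40
CY = 0.079121

0.079121


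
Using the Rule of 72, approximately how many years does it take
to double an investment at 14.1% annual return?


Formula: Years ≈ 72 / r
Substituting: Years ≈ 72 / 14.1
Years ≈ 5.1

5.1 years


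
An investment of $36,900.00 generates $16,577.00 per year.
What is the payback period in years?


Formula: Payback = investment / annual cash flow
Substituting: Payback = $36,900.00 / $16,577.00
Payback = 2.226 years

2.226 years


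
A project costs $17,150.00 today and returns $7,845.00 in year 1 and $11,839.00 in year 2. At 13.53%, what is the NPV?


Formula: NPV = C0 + C1/(1+r) + C2/(1+r)^2
Discount C1: $7,845.00 / (1 + 0.1353) = $6,910.07
Discount C2: $11,839.00 / (1 + 0.1353)^2 = $9,185.31
NPV = -$17,150.00 + $6,910.07 + $9,185.31 = -$1,054.62

-$1,054.62


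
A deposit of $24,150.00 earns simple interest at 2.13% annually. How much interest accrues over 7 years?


Formula: I = P * r * t
Substituting: I = $24,150.00 * 0.0213 * 7
Step: I = $24,150.00 * 0.1491
I = $3,600.77

$3,600.77


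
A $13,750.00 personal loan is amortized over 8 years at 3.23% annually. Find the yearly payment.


Formula: PMT = PV * r / (1 - (1+r)^(-n))
Denominator: 1 - (1 + 0.0323)^(-8) = 0.224552
Numerator: $13,750.00 * 0.0323 = 444.125
PMT = 444.125 / 0.224552 = $1,977.83

$1,977.83


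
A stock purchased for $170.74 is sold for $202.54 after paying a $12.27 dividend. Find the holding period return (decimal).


Formula: HPR = (P1 - P0 + D) / P0
Gain: $202.54 - $170.74 + $12.27 = $44.07
HPR = $44.07 / $170.74 = 0.2581

0.2581


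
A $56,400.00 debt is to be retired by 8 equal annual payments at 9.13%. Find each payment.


Formula: PMT = PV * r / (1 - (1+r)^(-n))
Denominator: 1 - (1 + 0.0913)^(-8) = 0.502897
Numerator: $56,400.00 * 0.0913 = 5149.32
PMT = 5149.32 / 0.502897 = $10,239.32

$10,239.32


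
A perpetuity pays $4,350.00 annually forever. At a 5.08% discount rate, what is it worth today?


Formula: PV = C / r
Substituting: PV = $4,350.00 / 0.0508
PV = $85,629.92

$85,629.92


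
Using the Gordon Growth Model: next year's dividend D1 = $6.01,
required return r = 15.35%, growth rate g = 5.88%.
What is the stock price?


Formula: P = D1 / (r - g)
Spread: r - g = 0.1535 - 0.0588 = 0.0947
Substituting: P = $6.01 / 0.0947
P = $63.46

$63.46


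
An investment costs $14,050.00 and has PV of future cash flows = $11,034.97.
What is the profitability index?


Formula: PI = PV(cash flows) / initial investment
Substituting: PI = $11,034.97 / $14,050.00
PI = 0.7854

0.7854


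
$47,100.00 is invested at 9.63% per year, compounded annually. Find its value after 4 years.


Formula: FV = P * (1 + r)^n
Substituting: FV = $47,100.00 * (1 + 0.0963)^4
Growth factor: (1.0963)^4 = 1.4445
FV = $47,100.00 * 1.4445 = $68,035.97

$68,035.97


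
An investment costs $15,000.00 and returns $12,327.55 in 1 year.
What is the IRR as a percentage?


Formula: IRR = C1/C0 - 1
Substituting: IRR = $12,327.55 / $15,000.00 - 1
Ratio: 0.821837 - 1 = -0.178163
IRR = -17.8163%

-17.8163%


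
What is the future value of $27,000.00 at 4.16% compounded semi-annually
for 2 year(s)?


Formula: FV = P * (1 + r/m)^(m*t)
Period rate: r/m = 0.0416 / 2 = 0.0208
Total periods: m*t = 2 * 2 = 4
Growth factor: (1 + 0.0208)^4 = 1.085832
FV = $27,000.00 * 1.085832 = $29,317.46

$29,317.46


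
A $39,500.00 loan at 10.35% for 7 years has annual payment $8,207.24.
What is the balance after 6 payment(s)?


Formula: Balance = PV*(1+r)^k - PMT*((1+r)^k - 1)/r
Growth: (1 + 0.1035)^6 = 1.805652
Accumulated factor: ((1+r)^k - 1)/r = 7.784076
Balance = $39,500.00 * 1.805652 - $8,207.24 * 7.784076
Balance = $7,437.47

$7,437.47


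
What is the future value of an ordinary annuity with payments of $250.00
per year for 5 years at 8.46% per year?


Formula: FV = PMT * ((1+r)^n - 1) / r
Growth factor: (1 + 0.0846)^5 = 1.500887
Numerator: 1.500887 - 1 = 0.500887
FV = $250.00 * 0.500887 / 0.0846 = $1,480.16

$1,480.16


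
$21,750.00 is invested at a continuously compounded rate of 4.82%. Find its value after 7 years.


Formula: FV = P * e^(r*t)
Exponent: r*t = 0.0482 * 7 = 0.3374
e^(0.3374) = 1.401299
FV = $21,750.00 * 1.401299 = $30,478.26

$30,478.26


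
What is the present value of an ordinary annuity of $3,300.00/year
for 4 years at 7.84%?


Formula: PV = PMT * (1 - (1+r)^(-n)) / r
Discount factor: (1 + 0.0784)^(-4) = 0.739402
Bracket: 1 - 0.739402 = 0.260598
PV = $3,300.00 * 0.260598 / 0.0784 = $10,969.06

$10,969.06


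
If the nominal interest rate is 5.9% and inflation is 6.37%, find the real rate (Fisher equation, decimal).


Formula: (1 + r_real) = (1 + r_nom) / (1 + inflation)
Substituting: (1 + r_real) = 1.059 / 1.0637
(1 + r_real) = 0.995581
r_real = 0.995581 - 1 = -0.004419

-0.004419


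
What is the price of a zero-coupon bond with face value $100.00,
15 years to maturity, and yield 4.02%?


Formula: Price = FV / (1 + r)^n
Substituting: Price = $100.00 / (1 + 0.0402)^15
Discount factor: (1.0402)^15 = 1.806146
Price = $100.00 / 1.806146 = $55.37

$55.37


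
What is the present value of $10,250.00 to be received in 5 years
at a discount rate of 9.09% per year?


Formula: PV = FV / (1 + r)^n
Substituting: PV = $10,250.00 / (1 + 0.0909)^5
Discount factor: (1.0909)^5 = 1.544987
PV = $10,250.00 / 1.544987 = $6,634.36

$6,634.36


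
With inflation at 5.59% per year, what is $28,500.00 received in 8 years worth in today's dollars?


Formula: Real value = nominal / (1 + inflation)^years
Price level: (1 + 0.0559)^8 = 1.545192
Real value = $28,500.00 / 1.545192 = $18,444.32

$18,444.32


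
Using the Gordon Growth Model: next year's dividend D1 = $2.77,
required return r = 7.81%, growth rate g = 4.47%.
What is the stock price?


Formula: P = D1 / (r - g)
Spread: r - g = 0.0781 - 0.0447 = 0.0334
Substituting: P = $2.77 / 0.0334
P = $82.93

$82.93


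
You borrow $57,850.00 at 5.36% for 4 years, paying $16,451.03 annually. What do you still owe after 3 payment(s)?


Formula: Balance = PV*(1+r)^k - PMT*((1+r)^k - 1)/r
Growth: (1 + 0.0536)^3 = 1.169573
Accumulated factor: ((1+r)^k - 1)/r = 3.163673
Balance = $57,850.00 * 1.169573 - $16,451.03 * 3.163673
Balance = $15,614.11

$15,614.11


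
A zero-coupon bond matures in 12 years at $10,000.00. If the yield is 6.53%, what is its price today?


Formula: Price = FV / (1 + r)^n
Substituting: Price = $10,000.00 / (1 + 0.0653)^12
Discount factor: (1.0653)^12 = 2.136304
Price = $10,000.00 / 2.136304 = $4,680.98

$4,680.98


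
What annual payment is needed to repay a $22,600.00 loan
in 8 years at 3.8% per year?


Formula: PMT = PV * r / (1 - (1+r)^(-n))
Denominator: 1 - (1 + 0.038)^(-8) = 0.25797
Numerator: $22,600.00 * 0.038 = 858.8
PMT = 858.8 / 0.25797 = $3,329.06

$3,329.06


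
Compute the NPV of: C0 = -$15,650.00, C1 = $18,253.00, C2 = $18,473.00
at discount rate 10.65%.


Formula: NPV = C0 + C1/(1+r) + C2/(1+r)^2
Discount C1: $18,253.00 / (1 + 0.1065) = $16,496.16
Discount C2: $18,473.00 / (1 + 0.1065)^2 = $15,088.10
NPV = -$15,650.00 + $16,496.16 + $15,088.10 = $15,934.26

$15,934.26


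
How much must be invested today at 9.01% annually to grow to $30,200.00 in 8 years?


Formula: PV = FV / (1 + r)^n
Substituting: PV = $30,200.00 / (1 + 0.0901)^8
Discount factor: (1.0901)^8 = 1.994026
PV = $30,200.00 / 1.994026 = $15,145.24

$15,145.24


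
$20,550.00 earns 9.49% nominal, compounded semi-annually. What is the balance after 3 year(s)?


Formula: FV = P * (1 + r/m)^(m*t)
Period rate: r/m = 0.0949 / 2 = 0.04745
Total periods: m*t = 2 * 3 = 6
Growth factor: (1 + 0.04745)^6 = 1.320687
FV = $20,550.00 * 1.320687 = $27,140.11

$27,140.11


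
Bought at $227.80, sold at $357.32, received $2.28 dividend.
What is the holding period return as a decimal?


Formula: HPR = (P1 - P0 + D) / P0
Gain: $357.32 - $227.80 + $2.28 = $131.80
HPR = $131.80 / $227.80 = 0.5786

0.5786


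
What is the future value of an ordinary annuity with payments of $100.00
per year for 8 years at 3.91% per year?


Formula: FV = PMT * ((1+r)^n - 1) / r
Growth factor: (1 + 0.0391)^8 = 1.359123
Numerator: 1.359123 - 1 = 0.359123
FV = $100.00 * 0.359123 / 0.0391 = $918.47

$918.47


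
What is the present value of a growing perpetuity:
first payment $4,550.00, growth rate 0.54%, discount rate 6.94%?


Formula: PV = C / (r - g)
Spread: r - g = 0.0694 - 0.0054 = 0.064
Substituting: PV = $4,550.00 / 0.064
PV = $71,093.75

$71,093.75


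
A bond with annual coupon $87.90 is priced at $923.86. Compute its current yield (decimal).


Formula: Current yield = annual coupon / price
Substituting: CY = $87.90 / $923.86
CY = 0.095144

0.095144


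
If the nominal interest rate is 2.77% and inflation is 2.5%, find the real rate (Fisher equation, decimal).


Formula: (1 + r_real) = (1 + r_nom) / (1 + inflation)
Substituting: (1 + r_real) = 1.0277 / 1.025
(1 + r_real) = 1.002634
r_real = 1.002634 - 1 = 0.002634

0.002634


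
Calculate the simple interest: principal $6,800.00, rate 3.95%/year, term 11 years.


Formula: I = P * r * t
Substituting: I = $6,800.00 * 0.0395 * 11
Step: I = $6,800.00 * 0.4345
I = $2,954.60

$2,954.60


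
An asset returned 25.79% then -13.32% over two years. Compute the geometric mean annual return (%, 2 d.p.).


Formula: Geometric mean = ((1+r1)*(1+r2))^(1/2) - 1
Product: (1 + 0.2579) * (1 + -0.1332) = 1.2579 * 0.8668 = 1.090348
Square root: 1.090348^0.5 = 1.044197
Geometric mean = 1.044197 - 1 = 0.044197
As percentage: 4.42%

4.42%


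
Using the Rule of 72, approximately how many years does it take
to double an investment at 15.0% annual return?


Formula: Years ≈ 72 / r
Substituting: Years ≈ 72 / 15.0
Years ≈ 4.8

4.8 years


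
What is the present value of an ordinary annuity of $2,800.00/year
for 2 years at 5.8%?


Formula: PV = PMT * (1 - (1+r)^(-n)) / r
Discount factor: (1 + 0.058)^(-2) = 0.893364
Bracket: 1 - 0.893364 = 0.106636
PV = $2,800.00 * 0.106636 / 0.058 = $5,147.92

$5,147.92


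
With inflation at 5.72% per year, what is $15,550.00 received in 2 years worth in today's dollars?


Formula: Real value = nominal / (1 + inflation)^years
Price level: (1 + 0.0572)^2 = 1.117672
Real value = $15,550.00 / 1.117672 = $13,912.85

$13,912.85


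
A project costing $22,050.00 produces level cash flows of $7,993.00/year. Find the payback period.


Formula: Payback = investment / annual cash flow
Substituting: Payback = $22,050.00 / $7,993.00
Payback = 2.7587 years

2.7587 years


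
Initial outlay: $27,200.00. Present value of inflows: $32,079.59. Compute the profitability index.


Formula: PI = PV(cash flows) / initial investment
Substituting: PI = $32,079.59 / $27,200.00
PI = 1.1794

1.1794


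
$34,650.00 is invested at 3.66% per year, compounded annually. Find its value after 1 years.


Formula: FV = P * (1 + r)^n
Substituting: FV = $34,650.00 * (1 + 0.0366)^1
Growth factor: (1.0366)^1 = 1.0366
FV = $34,650.00 * 1.0366 = $35,918.19

$35,918.19


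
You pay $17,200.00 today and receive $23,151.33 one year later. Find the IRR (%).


Formula: IRR = C1/C0 - 1
Substituting: IRR = $23,151.33 / $17,200.00 - 1
Ratio: 1.346008 - 1 = 0.346008
IRR = 34.6008%

34.6008%


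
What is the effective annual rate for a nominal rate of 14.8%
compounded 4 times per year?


Formula: EAR = (1 + r/m)^m - 1
Period rate: r/m = 0.148 / 4 = 0.037
Compounding: (1 + 0.037)^4 = 1.156418
EAR = 1.156418 - 1 = 0.156418

0.156418


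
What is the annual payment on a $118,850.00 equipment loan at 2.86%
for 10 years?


Formula: PMT = PV * r / (1 - (1+r)^(-n))
Denominator: 1 - (1 + 0.0286)^(-10) = 0.245716
Numerator: $118,850.00 * 0.0286 = 3399.11
PMT = 3399.11 / 0.245716 = $13,833.48

$13,833.48


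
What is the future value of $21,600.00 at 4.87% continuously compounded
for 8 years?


Formula: FV = P * e^(r*t)
Exponent: r*t = 0.0487 * 8 = 0.3896
e^(0.3896) = 1.47639
FV = $21,600.00 * 1.47639 = $31,890.03

$31,890.03


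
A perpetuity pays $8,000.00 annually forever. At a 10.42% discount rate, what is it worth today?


Formula: PV = C / r
Substituting: PV = $8,000.00 / 0.1042
PV = $76,775.43

$76,775.43


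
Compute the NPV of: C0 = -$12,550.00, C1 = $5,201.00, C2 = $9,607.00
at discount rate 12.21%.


Formula: NPV = C0 + C1/(1+r) + C2/(1+r)^2
Discount C1: $5,201.00 / (1 + 0.1221) = $4,635.06
Discount C2: $9,607.00 / (1 + 0.1221)^2 = $7,630.00
NPV = -$12,550.00 + $4,635.06 + $7,630.00 = -$284.94

-$284.94


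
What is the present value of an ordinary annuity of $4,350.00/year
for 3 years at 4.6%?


Formula: PV = PMT * (1 - (1+r)^(-n)) / r
Discount factor: (1 + 0.046)^(-3) = 0.873786
Bracket: 1 - 0.873786 = 0.126214
PV = $4,350.00 * 0.126214 / 0.046 = $11,935.48

$11,935.48


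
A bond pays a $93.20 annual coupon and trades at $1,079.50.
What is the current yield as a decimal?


Formula: Current yield = annual coupon / price
Substituting: CY = $93.20 / $1,079.50
CY = 0.086336

0.086336


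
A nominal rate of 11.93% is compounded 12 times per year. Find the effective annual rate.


Formula: EAR = (1 + r/m)^m - 1
Period rate: r/m = 0.1193 / 12 = 0.009942
Compounding: (1 + 0.009942)^12 = 1.126044
EAR = 1.126044 - 1 = 0.126044

0.126044


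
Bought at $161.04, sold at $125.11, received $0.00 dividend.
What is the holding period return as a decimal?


Formula: HPR = (P1 - P0 + D) / P0
Gain: $125.11 - $161.04 + $0.00 = -$35.93
HPR = -$35.93 / $161.04 = -0.2231

-0.2231


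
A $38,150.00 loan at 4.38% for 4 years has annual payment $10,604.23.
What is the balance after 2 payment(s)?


Formula: Balance = PV*(1+r)^k - PMT*((1+r)^k - 1)/r
Growth: (1 + 0.0438)^2 = 1.089518
Accumulated factor: ((1+r)^k - 1)/r = 2.0438
Balance = $38,150.00 * 1.089518 - $10,604.23 * 2.0438
Balance = $19,892.20

$19,892.20


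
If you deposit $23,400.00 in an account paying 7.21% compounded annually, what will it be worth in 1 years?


Formula: FV = P * (1 + r)^n
Substituting: FV = $23,400.00 * (1 + 0.0721)^1
Growth factor: (1.0721)^1 = 1.0721
FV = $23,400.00 * 1.0721 = $25,087.14

$25,087.14


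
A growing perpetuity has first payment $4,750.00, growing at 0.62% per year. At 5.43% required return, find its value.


Formula: PV = C / (r - g)
Spread: r - g = 0.0543 - 0.0062 = 0.0481
Substituting: PV = $4,750.00 / 0.0481
PV = $98,752.60

$98,752.60


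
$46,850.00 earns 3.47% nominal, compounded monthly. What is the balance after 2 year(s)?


Formula: FV = P * (1 + r/m)^(m*t)
Period rate: r/m = 0.0347 / 12 = 0.002892
Total periods: m*t = 12 * 2 = 24
Growth factor: (1 + 0.002892)^24 = 1.071758
FV = $46,850.00 * 1.071758 = $50,211.84

$50,211.84


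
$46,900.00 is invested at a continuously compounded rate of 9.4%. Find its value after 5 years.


Formula: FV = P * e^(r*t)
Exponent: r*t = 0.094 * 5 = 0.47
e^(0.47) = 1.599994
FV = $46,900.00 * 1.599994 = $75,039.73

$75,039.73


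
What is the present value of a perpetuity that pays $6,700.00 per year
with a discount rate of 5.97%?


Formula: PV = C / r
Substituting: PV = $6,700.00 / 0.0597
PV = $112,227.81

$112,227.81


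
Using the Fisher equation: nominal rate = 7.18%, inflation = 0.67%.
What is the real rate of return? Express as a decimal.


Formula: (1 + r_real) = (1 + r_nom) / (1 + inflation)
Substituting: (1 + r_real) = 1.0718 / 1.0067
(1 + r_real) = 1.064667
r_real = 1.064667 - 1 = 0.064667

0.064667


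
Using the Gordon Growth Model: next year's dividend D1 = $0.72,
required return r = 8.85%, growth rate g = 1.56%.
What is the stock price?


Formula: P = D1 / (r - g)
Spread: r - g = 0.0885 - 0.0156 = 0.0729
Substituting: P = $0.72 / 0.0729
P = $9.88

$9.88


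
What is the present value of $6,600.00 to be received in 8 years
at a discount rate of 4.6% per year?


Formula: PV = FV / (1 + r)^n
Substituting: PV = $6,600.00 / (1 + 0.046)^8
Discount factor: (1.046)^8 = 1.433024
PV = $6,600.00 / 1.433024 = $4,605.64

$4,605.64


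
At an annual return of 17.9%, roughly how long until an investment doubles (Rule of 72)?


Formula: Years ≈ 72 / r
Substituting: Years ≈ 72 / 17.9
Years ≈ 4.0

4.0 years


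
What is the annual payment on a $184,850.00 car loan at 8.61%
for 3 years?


Formula: PMT = PV * r / (1 - (1+r)^(-n))
Denominator: 1 - (1 + 0.0861)^(-3) = 0.219468
Numerator: $184,850.00 * 0.0861 = 15915.585
PMT = 15915.585 / 0.219468 = $72,518.84

$72,518.84


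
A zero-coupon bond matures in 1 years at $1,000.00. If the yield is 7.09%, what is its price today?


Formula: Price = FV / (1 + r)^n
Substituting: Price = $1,000.00 / (1 + 0.0709)^1
Discount factor: (1.0709)^1 = 1.0709
Price = $1,000.00 / 1.0709 = $933.79

$933.79


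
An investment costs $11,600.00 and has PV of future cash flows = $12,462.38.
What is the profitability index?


Formula: PI = PV(cash flows) / initial investment
Substituting: PI = $12,462.38 / $11,600.00
PI = 1.0743

1.0743


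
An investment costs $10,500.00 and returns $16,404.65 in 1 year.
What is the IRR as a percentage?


Formula: IRR = C1/C0 - 1
Substituting: IRR = $16,404.65 / $10,500.00 - 1
Ratio: 1.562348 - 1 = 0.562348
IRR = 56.2348%

56.2348%


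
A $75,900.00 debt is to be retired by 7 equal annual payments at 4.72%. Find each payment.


Formula: PMT = PV * r / (1 - (1+r)^(-n))
Denominator: 1 - (1 + 0.0472)^(-7) = 0.27591
Numerator: $75,900.00 * 0.0472 = 3582.48
PMT = 3582.48 / 0.27591 = $12,984.24

$12,984.24


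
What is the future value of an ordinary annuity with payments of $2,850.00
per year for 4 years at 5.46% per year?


Formula: FV = PMT * ((1+r)^n - 1) / r
Growth factor: (1 + 0.0546)^4 = 1.236947
Numerator: 1.236947 - 1 = 0.236947
FV = $2,850.00 * 0.236947 / 0.0546 = $12,368.11

$12,368.11


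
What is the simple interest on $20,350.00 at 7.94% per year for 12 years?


Formula: I = P * r * t
Substituting: I = $20,350.00 * 0.0794 * 12
Step: I = $20,350.00 * 0.9528
I = $19,389.48

$19,389.48


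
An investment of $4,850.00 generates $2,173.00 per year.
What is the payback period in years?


Formula: Payback = investment / annual cash flow
Substituting: Payback = $4,850.00 / $2,173.00
Payback = 2.2319 years

2.2319 years


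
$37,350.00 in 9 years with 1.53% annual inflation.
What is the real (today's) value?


Formula: Real value = nominal / (1 + inflation)^years
Price level: (1 + 0.0153)^9 = 1.146435
Real value = $37,350.00 / 1.146435 = $32,579.25

$32,579.25


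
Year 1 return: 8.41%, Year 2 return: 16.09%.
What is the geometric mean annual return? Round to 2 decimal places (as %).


Formula: Geometric mean = ((1+r1)*(1+r2))^(1/2) - 1
Product: (1 + 0.0841) * (1 + 0.1609) = 1.0841 * 1.1609 = 1.258532
Square root: 1.258532^0.5 = 1.121843
Geometric mean = 1.121843 - 1 = 0.121843
As percentage: 12.18%

12.18%


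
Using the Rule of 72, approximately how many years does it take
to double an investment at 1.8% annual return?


Formula: Years ≈ 72 / r
Substituting: Years ≈ 72 / 1.8
Years ≈ 40.0

40.0 years


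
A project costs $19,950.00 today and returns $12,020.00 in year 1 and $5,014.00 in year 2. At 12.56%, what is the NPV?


Formula: NPV = C0 + C1/(1+r) + C2/(1+r)^2
Discount C1: $12,020.00 / (1 + 0.1256) = $10,678.75
Discount C2: $5,014.00 / (1 + 0.1256)^2 = $3,957.46
NPV = -$19,950.00 + $10,678.75 + $3,957.46 = -$5,313.79

-$5,313.79


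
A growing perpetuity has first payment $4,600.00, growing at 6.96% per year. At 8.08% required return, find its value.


Formula: PV = C / (r - g)
Spread: r - g = 0.0808 - 0.0696 = 0.0112
Substituting: PV = $4,600.00 / 0.0112
PV = $410,714.29

$410,714.29


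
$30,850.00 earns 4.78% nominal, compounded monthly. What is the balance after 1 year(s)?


Formula: FV = P * (1 + r/m)^(m*t)
Period rate: r/m = 0.0478 / 12 = 0.003983
Total periods: m*t = 12 * 1 = 12
Growth factor: (1 + 0.003983)^12 = 1.048861
FV = $30,850.00 * 1.048861 = $32,357.37

$32,357.37


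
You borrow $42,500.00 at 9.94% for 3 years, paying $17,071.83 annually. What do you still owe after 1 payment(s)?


Formula: Balance = PV*(1+r)^k - PMT*((1+r)^k - 1)/r
Growth: (1 + 0.0994)^1 = 1.0994
Accumulated factor: ((1+r)^k - 1)/r = 1.0
Balance = $42,500.00 * 1.0994 - $17,071.83 * 1.0
Balance = $29,652.67

$29,652.67


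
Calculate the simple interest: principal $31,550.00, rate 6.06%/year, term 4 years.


Formula: I = P * r * t
Substituting: I = $31,550.00 * 0.0606 * 4
Step: I = $31,550.00 * 0.2424
I = $7,647.72

$7,647.72


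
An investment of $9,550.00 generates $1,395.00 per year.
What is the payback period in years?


Formula: Payback = investment / annual cash flow
Substituting: Payback = $9,550.00 / $1,395.00
Payback = 6.8459 years

6.8459 years


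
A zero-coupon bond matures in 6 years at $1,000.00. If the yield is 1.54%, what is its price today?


Formula: Price = FV / (1 + r)^n
Substituting: Price = $1,000.00 / (1 + 0.0154)^6
Discount factor: (1.0154)^6 = 1.096031
Price = $1,000.00 / 1.096031 = $912.38

$912.38


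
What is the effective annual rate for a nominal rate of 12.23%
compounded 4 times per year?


Formula: EAR = (1 + r/m)^m - 1
Period rate: r/m = 0.1223 / 4 = 0.030575
Compounding: (1 + 0.030575)^4 = 1.128024
EAR = 1.128024 - 1 = 0.128024

0.128024


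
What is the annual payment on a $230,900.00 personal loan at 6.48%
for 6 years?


Formula: PMT = PV * r / (1 - (1+r)^(-n))
Denominator: 1 - (1 + 0.0648)^(-6) = 0.313893
Numerator: $230,900.00 * 0.0648 = 14962.32
PMT = 14962.32 / 0.313893 = $47,666.92

$47,666.92


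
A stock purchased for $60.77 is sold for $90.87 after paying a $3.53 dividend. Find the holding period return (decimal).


Formula: HPR = (P1 - P0 + D) / P0
Gain: $90.87 - $60.77 + $3.53 = $33.63
HPR = $33.63 / $60.77 = 0.5534

0.5534


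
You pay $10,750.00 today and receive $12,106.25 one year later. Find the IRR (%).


Formula: IRR = C1/C0 - 1
Substituting: IRR = $12,106.25 / $10,750.00 - 1
Ratio: 1.126163 - 1 = 0.126163
IRR = 12.6163%

12.6163%


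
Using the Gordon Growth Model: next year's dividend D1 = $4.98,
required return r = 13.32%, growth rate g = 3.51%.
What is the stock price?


Formula: P = D1 / (r - g)
Spread: r - g = 0.1332 - 0.0351 = 0.0981
Substituting: P = $4.98 / 0.0981
P = $50.76

$50.76


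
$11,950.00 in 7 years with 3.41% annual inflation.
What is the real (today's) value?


Formula: Real value = nominal / (1 + inflation)^years
Price level: (1 + 0.0341)^7 = 1.264555
Real value = $11,950.00 / 1.264555 = $9,449.96

$9,449.96


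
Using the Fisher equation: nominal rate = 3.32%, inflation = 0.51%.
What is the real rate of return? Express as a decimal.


Formula: (1 + r_real) = (1 + r_nom) / (1 + inflation)
Substituting: (1 + r_real) = 1.0332 / 1.0051
(1 + r_real) = 1.027957
r_real = 1.027957 - 1 = 0.027957

0.027957


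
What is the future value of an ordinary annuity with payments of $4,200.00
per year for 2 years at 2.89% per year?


Formula: FV = PMT * ((1+r)^n - 1) / r
Growth factor: (1 + 0.0289)^2 = 1.058635
Numerator: 1.058635 - 1 = 0.058635
FV = $4,200.00 * 0.058635 / 0.0289 = $8,521.38

$8,521.38


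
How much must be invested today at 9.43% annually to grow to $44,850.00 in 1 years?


Formula: PV = FV / (1 + r)^n
Substituting: PV = $44,850.00 / (1 + 0.0943)^1
Discount factor: (1.0943)^1 = 1.0943
PV = $44,850.00 / 1.0943 = $40,985.10

$40,985.10


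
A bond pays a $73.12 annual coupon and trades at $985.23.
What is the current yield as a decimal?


Formula: Current yield = annual coupon / price
Substituting: CY = $73.12 / $985.23
CY = 0.074216

0.074216


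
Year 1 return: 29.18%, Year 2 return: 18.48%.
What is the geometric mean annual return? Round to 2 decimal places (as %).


Formula: Geometric mean = ((1+r1)*(1+r2))^(1/2) - 1
Product: (1 + 0.2918) * (1 + 0.1848) = 1.2918 * 1.1848 = 1.530525
Square root: 1.530525^0.5 = 1.237144
Geometric mean = 1.237144 - 1 = 0.237144
As percentage: 23.71%

23.71%


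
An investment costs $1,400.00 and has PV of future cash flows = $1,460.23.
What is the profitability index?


Formula: PI = PV(cash flows) / initial investment
Substituting: PI = $1,460.23 / $1,400.00
PI = 1.043

1.043


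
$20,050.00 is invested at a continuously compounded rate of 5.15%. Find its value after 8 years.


Formula: FV = P * e^(r*t)
Exponent: r*t = 0.0515 * 8 = 0.412
e^(0.412) = 1.509834
FV = $20,050.00 * 1.509834 = $30,272.18

$30,272.18


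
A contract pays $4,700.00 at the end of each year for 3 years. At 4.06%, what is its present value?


Formula: PV = PMT * (1 - (1+r)^(-n)) / r
Discount factor: (1 + 0.0406)^(-3) = 0.887459
Bracket: 1 - 0.887459 = 0.112541
PV = $4,700.00 * 0.112541 / 0.0406 = $13,028.09

$13,028.09


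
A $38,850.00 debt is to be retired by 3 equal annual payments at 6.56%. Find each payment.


Formula: PMT = PV * r / (1 - (1+r)^(-n))
Denominator: 1 - (1 + 0.0656)^(-3) = 0.173549
Numerator: $38,850.00 * 0.0656 = 2548.56
PMT = 2548.56 / 0.173549 = $14,685.00

$14,685.00


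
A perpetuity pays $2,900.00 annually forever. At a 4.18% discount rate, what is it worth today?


Formula: PV = C / r
Substituting: PV = $2,900.00 / 0.0418
PV = $69,377.99

$69,377.99


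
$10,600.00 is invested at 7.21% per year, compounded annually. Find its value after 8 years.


Formula: FV = P * (1 + r)^n
Substituting: FV = $10,600.00 * (1 + 0.0721)^8
Growth factor: (1.0721)^8 = 1.745349
FV = $10,600.00 * 1.745349 = $18,500.70

$18,500.70


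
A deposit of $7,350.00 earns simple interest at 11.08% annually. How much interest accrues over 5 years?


Formula: I = P * r * t
Substituting: I = $7,350.00 * 0.1108 * 5
Step: I = $7,350.00 * 0.554
I = $4,071.90

$4,071.90


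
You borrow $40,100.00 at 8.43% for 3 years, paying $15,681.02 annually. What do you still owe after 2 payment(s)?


Formula: Balance = PV*(1+r)^k - PMT*((1+r)^k - 1)/r
Growth: (1 + 0.0843)^2 = 1.175706
Accumulated factor: ((1+r)^k - 1)/r = 2.0843
Balance = $40,100.00 * 1.175706 - $15,681.02 * 2.0843
Balance = $14,461.88

$14,461.88


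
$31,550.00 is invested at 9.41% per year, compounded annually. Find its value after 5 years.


Formula: FV = P * (1 + r)^n
Substituting: FV = $31,550.00 * (1 + 0.0941)^5
Growth factor: (1.0941)^5 = 1.56778
FV = $31,550.00 * 1.56778 = $49,463.46

$49,463.46


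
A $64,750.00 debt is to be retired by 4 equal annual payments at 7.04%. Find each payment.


Formula: PMT = PV * r / (1 - (1+r)^(-n))
Denominator: 1 - (1 + 0.0704)^(-4) = 0.238245
Numerator: $64,750.00 * 0.0704 = 4558.4
PMT = 4558.4 / 0.238245 = $19,133.29

$19,133.29


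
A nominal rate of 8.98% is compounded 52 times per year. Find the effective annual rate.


Formula: EAR = (1 + r/m)^m - 1
Period rate: r/m = 0.0898 / 52 = 0.001727
Compounding: (1 + 0.001727)^52 = 1.093871
EAR = 1.093871 - 1 = 0.093871

0.093871


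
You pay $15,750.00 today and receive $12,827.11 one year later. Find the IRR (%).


Formula: IRR = C1/C0 - 1
Substituting: IRR = $12,827.11 / $15,750.00 - 1
Ratio: 0.81442 - 1 = -0.18558
IRR = -18.558%

-18.558%


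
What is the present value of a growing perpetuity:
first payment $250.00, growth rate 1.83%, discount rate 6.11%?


Formula: PV = C / (r - g)
Spread: r - g = 0.0611 - 0.0183 = 0.0428
Substituting: PV = $250.00 / 0.0428
PV = $5,841.12

$5,841.12


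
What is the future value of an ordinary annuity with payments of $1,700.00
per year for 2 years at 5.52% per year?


Formula: FV = PMT * ((1+r)^n - 1) / r
Growth factor: (1 + 0.0552)^2 = 1.113447
Numerator: 1.113447 - 1 = 0.113447
FV = $1,700.00 * 0.113447 / 0.0552 = $3,493.84

$3,493.84


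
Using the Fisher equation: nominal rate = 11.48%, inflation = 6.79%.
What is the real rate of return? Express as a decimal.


Formula: (1 + r_real) = (1 + r_nom) / (1 + inflation)
Substituting: (1 + r_real) = 1.1148 / 1.0679
(1 + r_real) = 1.043918
r_real = 1.043918 - 1 = 0.043918

0.043918


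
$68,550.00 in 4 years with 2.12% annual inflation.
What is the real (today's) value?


Formula: Real value = nominal / (1 + inflation)^years
Price level: (1 + 0.0212)^4 = 1.087535
Real value = $68,550.00 / 1.087535 = $63,032.46

$63,032.46


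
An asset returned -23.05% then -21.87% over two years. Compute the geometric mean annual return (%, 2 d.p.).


Formula: Geometric mean = ((1+r1)*(1+r2))^(1/2) - 1
Product: (1 + -0.2305) * (1 + -0.2187) = 0.7695 * 0.7813 = 0.60121
Square root: 0.60121^0.5 = 0.775378
Geometric mean = 0.775378 - 1 = -0.224622
As percentage: -22.46%

-22.46%


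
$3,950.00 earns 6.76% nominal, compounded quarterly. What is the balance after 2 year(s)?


Formula: FV = P * (1 + r/m)^(m*t)
Period rate: r/m = 0.0676 / 4 = 0.0169
Total periods: m*t = 4 * 2 = 8
Growth factor: (1 + 0.0169)^8 = 1.143473
FV = $3,950.00 * 1.143473 = $4,516.72

$4,516.72


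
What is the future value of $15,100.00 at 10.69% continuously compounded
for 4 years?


Formula: FV = P * e^(r*t)
Exponent: r*t = 0.1069 * 4 = 0.4276
e^(0.4276) = 1.533573
FV = $15,100.00 * 1.533573 = $23,156.95

$23,156.95


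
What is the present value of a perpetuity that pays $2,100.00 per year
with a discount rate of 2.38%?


Formula: PV = C / r
Substituting: PV = $2,100.00 / 0.0238
PV = $88,235.29

$88,235.29


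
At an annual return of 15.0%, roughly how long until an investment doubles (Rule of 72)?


Formula: Years ≈ 72 / r
Substituting: Years ≈ 72 / 15.0
Years ≈ 4.8

4.8 years


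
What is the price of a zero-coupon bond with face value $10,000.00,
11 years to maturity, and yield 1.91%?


Formula: Price = FV / (1 + r)^n
Substituting: Price = $10,000.00 / (1 + 0.0191)^11
Discount factor: (1.0191)^11 = 1.231359
Price = $10,000.00 / 1.231359 = $8,121.11

$8,121.11


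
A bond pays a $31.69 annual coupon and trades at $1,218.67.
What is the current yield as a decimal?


Formula: Current yield = annual coupon / price
Substituting: CY = $31.69 / $1,218.67
CY = 0.026004

0.026004


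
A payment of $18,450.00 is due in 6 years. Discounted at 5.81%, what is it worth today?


Formula: PV = FV / (1 + r)^n
Substituting: PV = $18,450.00 / (1 + 0.0581)^6
Discount factor: (1.0581)^6 = 1.403332
PV = $18,450.00 / 1.403332 = $13,147.29

$13,147.29


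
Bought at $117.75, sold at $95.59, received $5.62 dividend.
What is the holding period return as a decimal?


Formula: HPR = (P1 - P0 + D) / P0
Gain: $95.59 - $117.75 + $5.62 = -$16.54
HPR = -$16.54 / $117.75 = -0.1405

-0.1405


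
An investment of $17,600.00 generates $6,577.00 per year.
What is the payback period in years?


Formula: Payback = investment / annual cash flow
Substituting: Payback = $17,600.00 / $6,577.00
Payback = 2.676 years

2.676 years


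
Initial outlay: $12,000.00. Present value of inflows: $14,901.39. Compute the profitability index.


Formula: PI = PV(cash flows) / initial investment
Substituting: PI = $14,901.39 / $12,000.00
PI = 1.2418

1.2418


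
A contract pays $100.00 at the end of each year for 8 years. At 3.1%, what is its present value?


Formula: PV = PMT * (1 - (1+r)^(-n)) / r
Discount factor: (1 + 0.031)^(-8) = 0.783305
Bracket: 1 - 0.783305 = 0.216695
PV = $100.00 * 0.216695 / 0.031 = $699.02

$699.02


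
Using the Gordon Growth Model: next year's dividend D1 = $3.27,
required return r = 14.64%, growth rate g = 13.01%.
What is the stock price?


Formula: P = D1 / (r - g)
Spread: r - g = 0.1464 - 0.1301 = 0.0163
Substituting: P = $3.27 / 0.0163
P = $200.61

$200.61


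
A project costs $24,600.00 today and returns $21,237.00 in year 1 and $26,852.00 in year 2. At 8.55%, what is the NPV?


Formula: NPV = C0 + C1/(1+r) + C2/(1+r)^2
Discount C1: $21,237.00 / (1 + 0.0855) = $19,564.26
Discount C2: $26,852.00 / (1 + 0.0855)^2 = $22,788.57
NPV = -$24,600.00 + $19,564.26 + $22,788.57 = $17,752.82

$17,752.82


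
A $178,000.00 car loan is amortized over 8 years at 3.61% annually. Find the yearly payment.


Formula: PMT = PV * r / (1 - (1+r)^(-n))
Denominator: 1 - (1 + 0.0361)^(-8) = 0.247015
Numerator: $178,000.00 * 0.0361 = 6425.8
PMT = 6425.8 / 0.247015 = $26,013.86

$26,013.86


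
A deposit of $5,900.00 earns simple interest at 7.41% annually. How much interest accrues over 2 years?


Formula: I = P * r * t
Substituting: I = $5,900.00 * 0.0741 * 2
Step: I = $5,900.00 * 0.1482
I = $874.38

$874.38


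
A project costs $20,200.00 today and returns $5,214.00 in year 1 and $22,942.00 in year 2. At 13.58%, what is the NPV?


Formula: NPV = C0 + C1/(1+r) + C2/(1+r)^2
Discount C1: $5,214.00 / (1 + 0.1358) = $4,590.60
Discount C2: $22,942.00 / (1 + 0.1358)^2 = $17,783.92
NPV = -$20,200.00 + $4,590.60 + $17,783.92 = $2,174.52

$2,174.52


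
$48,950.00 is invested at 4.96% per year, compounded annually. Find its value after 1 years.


Formula: FV = P * (1 + r)^n
Substituting: FV = $48,950.00 * (1 + 0.0496)^1
Growth factor: (1.0496)^1 = 1.0496
FV = $48,950.00 * 1.0496 = $51,377.92

$51,377.92


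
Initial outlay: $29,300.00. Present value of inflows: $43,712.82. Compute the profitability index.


Formula: PI = PV(cash flows) / initial investment
Substituting: PI = $43,712.82 / $29,300.00
PI = 1.4919

1.4919


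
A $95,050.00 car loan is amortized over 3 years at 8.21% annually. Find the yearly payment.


Formula: PMT = PV * r / (1 - (1+r)^(-n))
Denominator: 1 - (1 + 0.0821)^(-3) = 0.21078
Numerator: $95,050.00 * 0.0821 = 7803.605
PMT = 7803.605 / 0.21078 = $37,022.42

$37,022.42


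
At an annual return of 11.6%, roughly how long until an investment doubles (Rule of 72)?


Formula: Years ≈ 72 / r
Substituting: Years ≈ 72 / 11.6
Years ≈ 6.2

6.2 years


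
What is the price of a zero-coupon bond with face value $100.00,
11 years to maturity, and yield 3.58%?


Formula: Price = FV / (1 + r)^n
Substituting: Price = $100.00 / (1 + 0.0358)^11
Discount factor: (1.0358)^11 = 1.472431
Price = $100.00 / 1.472431 = $67.91

$67.91
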